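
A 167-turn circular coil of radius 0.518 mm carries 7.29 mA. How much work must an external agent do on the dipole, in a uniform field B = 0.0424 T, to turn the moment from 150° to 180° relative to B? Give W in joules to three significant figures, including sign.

W ≈ 5.83×10⁻⁹ J

m = NIA = NIπa² = 167·(0.00729)·π·(5.18×10⁻⁴)² = 1.026×10⁻⁶ A·m².
W_ext = ΔU = −mB cosθ₂ + mB cosθ₁ = mB(cosθ₁ − cosθ₂).
W = (1.026×10⁻⁶)(0.0424)·(cos150° − cos180°) = (4.350×10⁻⁸)·(+0.1340) = 5.828×10⁻⁹ J.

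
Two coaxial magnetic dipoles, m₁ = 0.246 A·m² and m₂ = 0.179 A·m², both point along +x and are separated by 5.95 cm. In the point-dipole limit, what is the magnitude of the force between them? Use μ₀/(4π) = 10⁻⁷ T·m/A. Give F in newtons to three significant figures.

F ≈ 0.00211 N

On-axis B of dipole 1: B = (μ₀/4π)·2m₁/r³. Force on dipole 2: F = m₂·dB/dr.
dB/dr = −(μ₀/4π)·6m₁/r⁴, so |F| = (μ₀/4π)·6m₁m₂/r⁴.
F = 6(10⁻⁷)(0.246)(0.179)/(0.0595)⁴ = 0.002108 N.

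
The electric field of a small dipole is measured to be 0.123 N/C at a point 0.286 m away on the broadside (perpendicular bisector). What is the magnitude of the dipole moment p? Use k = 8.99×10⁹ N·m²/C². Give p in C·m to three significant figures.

In the equatorial plane E = kp/r³, so p = Er³/(k).
p = (0.123)·(0.286)³ / (8.99×10⁹) = 3.201×10⁻¹³ C·m.

p ≈ 3.20×10⁻¹³ C·m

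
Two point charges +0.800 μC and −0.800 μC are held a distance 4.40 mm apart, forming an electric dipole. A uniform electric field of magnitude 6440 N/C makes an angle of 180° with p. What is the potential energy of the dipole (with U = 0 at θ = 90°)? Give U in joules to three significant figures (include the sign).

Dipole moment p = qd = (8.00×10⁻⁷ C)(0.00440 m) = 3.52×10⁻⁹ C·m.
U = −p·E = −pE cosθ.
U = −(3.52×10⁻⁹)(6440)·cos180° = 2.267×10⁻⁵ J.

U ≈ 2.27×10⁻⁵ J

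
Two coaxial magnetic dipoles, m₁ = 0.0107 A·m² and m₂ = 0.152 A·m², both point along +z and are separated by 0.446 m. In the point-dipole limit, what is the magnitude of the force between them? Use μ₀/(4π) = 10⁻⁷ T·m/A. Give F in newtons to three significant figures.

F ≈ 2.47×10⁻⁸ N

On-axis B of dipole 1: B = (μ₀/4π)·2m₁/r³. Force on dipole 2: F = m₂·dB/dr.
dB/dr = −(μ₀/4π)·6m₁/r⁴, so |F| = (μ₀/4π)·6m₁m₂/r⁴.
F = 6(10⁻⁷)(0.0107)(0.152)/(0.446)⁴ = 2.466×10⁻⁸ N.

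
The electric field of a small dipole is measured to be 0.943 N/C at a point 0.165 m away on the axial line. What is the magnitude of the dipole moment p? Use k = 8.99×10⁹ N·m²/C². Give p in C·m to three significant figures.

p ≈ 2.36×10⁻¹³ C·m

On axis E = 2kp/r³, so p = Er³/(2k).
p = (0.943)·(0.165)³ / (2·8.99×10⁹) = 2.356×10⁻¹³ C·m.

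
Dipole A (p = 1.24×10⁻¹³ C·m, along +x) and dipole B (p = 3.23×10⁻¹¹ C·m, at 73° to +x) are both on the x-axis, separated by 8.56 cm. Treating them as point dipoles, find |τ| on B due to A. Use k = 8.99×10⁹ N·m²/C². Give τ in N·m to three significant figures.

The second dipole sits on the axis of the first, so the field there is axial: E₁ = 2kp₁/r³ along +x.
E₁ = 2(8.99×10⁹)(1.24×10⁻¹³)/(0.0856)³ = 3.555 N/C.
Torque on the second dipole: τ = p₂ E₁ sinθ.
τ = (3.23×10⁻¹¹)(3.555)·sin73° = 1.098×10⁻¹⁰ N·m.

τ ≈ 1.10×10⁻¹⁰ N·m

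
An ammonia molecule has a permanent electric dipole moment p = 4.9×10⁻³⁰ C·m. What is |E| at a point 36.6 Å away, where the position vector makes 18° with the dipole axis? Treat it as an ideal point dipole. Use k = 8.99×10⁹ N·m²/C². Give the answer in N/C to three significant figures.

At angle θ the dipole field magnitude is E = (kp/r³)·√(1 + 3cos²θ).
kp/r³ = (8.99×10⁹)(4.90×10⁻³⁰) / (3.66×10⁻⁹)³ = 8.985×10⁵ N/C.
√(1 + 3cos²18°) = √(1 + 3·0.9045) = √3.7135 ≈ 1.9271.
E ≈ 8.985×10⁵ × 1.927 = 1.731×10⁶ N/C.

E ≈ 1.73×10⁶ N/C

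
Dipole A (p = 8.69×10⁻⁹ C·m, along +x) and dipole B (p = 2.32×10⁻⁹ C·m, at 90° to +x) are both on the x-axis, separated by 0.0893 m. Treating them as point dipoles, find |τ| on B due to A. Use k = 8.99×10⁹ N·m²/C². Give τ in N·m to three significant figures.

τ ≈ 5.09×10⁻⁴ N·m

The second dipole sits on the axis of the first, so the field there is axial: E₁ = 2kp₁/r³ along +x.
E₁ = 2(8.99×10⁹)(8.69×10⁻⁹)/(0.0893)³ = 2.194×10⁵ N/C.
Torque on the second dipole: τ = p₂ E₁ sinθ.
τ = (2.32×10⁻⁹)(2.194×10⁵)·sin90° = 5.090×10⁻⁴ N·m.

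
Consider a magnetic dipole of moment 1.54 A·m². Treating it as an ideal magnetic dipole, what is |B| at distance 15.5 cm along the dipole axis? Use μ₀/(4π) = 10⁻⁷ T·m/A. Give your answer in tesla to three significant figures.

On axis B = (μ₀/4π)·2m/r³.
B = 2·(10⁻⁷)·(1.54) / (0.155)³ = 8.271×10⁻⁵ T.

B ≈ 8.27×10⁻⁵ T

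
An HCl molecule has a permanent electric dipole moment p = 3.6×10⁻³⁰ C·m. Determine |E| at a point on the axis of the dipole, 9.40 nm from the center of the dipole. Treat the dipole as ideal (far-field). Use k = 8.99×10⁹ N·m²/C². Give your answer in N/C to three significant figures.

On the dipole axis E = 2kp/r³.
E = 2·(8.99×10⁹)(3.60×10⁻³⁰) / (9.40×10⁻⁹)³ = 7.793×10⁴ N/C.

E ≈ 7.79×10⁴ N/C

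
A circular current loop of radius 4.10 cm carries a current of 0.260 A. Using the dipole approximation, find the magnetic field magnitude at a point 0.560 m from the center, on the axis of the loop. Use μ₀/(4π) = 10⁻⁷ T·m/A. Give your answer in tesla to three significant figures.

Magnetic moment m = IA = Iπa² = (0.260)·π·(0.0410)² = 0.001373 A·m².
On axis B = (μ₀/4π)·2m/r³.
B = 2·(10⁻⁷)·(0.001373) / (0.560)³ = 1.564×10⁻⁹ T.

B ≈ 1.56×10⁻⁹ T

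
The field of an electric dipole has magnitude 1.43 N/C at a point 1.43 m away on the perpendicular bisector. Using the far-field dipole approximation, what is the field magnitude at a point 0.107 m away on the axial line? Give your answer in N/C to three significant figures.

Dipole fields scale as 1/r³ in the far field.
The axial field is twice the equatorial field at the same r, so the geometry factor is 2/1.
E₂ = E₁ · (2/1) · (r₁/r₂)³ = 1.43 · 2 · (1.43/0.107)³.
(r₁/r₂)³ = (13.36)³ = 2387.
E₂ ≈ 6827 N/C.

E ≈ 6830 N/C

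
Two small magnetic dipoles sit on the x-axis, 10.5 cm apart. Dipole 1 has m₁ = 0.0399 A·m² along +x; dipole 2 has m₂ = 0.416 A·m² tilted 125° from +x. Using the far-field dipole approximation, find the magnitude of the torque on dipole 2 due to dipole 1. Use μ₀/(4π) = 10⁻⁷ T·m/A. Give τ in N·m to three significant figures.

τ ≈ 2.35×10⁻⁶ N·m

Dipole B is on the axis of dipole A, so B₁ there is axial: B₁ = (μ₀/4π)·2m₁/r³ along +x.
B₁ = 2(10⁻⁷)(0.0399)/(0.105)³ = 6.893×10⁻⁶ T.
τ = m₂ B₁ sinθ.
τ = (0.416)(6.893×10⁻⁶)·sin125° = 2.349×10⁻⁶ N·m.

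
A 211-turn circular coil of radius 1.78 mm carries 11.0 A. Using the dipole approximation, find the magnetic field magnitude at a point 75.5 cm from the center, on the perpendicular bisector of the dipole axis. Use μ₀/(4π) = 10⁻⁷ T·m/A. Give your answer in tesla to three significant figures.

m = NIA = NIπa² = 211·(11.0)·π·(0.00178)² = 0.0231 A·m².
In the equatorial plane B = (μ₀/4π)·m/r³ (half the axial value).
B = (10⁻⁷)·(0.0231) / (0.755)³ = 5.367×10⁻⁹ T.

B ≈ 5.37×10⁻⁹ T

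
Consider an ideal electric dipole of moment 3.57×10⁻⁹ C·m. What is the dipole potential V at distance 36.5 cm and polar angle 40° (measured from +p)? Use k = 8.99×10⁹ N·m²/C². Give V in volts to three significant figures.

The dipole potential is V = kp cosθ / r².
V = (8.99×10⁹)(3.57×10⁻⁹)·cos40° / (0.365)² = 184.5 V.

V ≈ 185 V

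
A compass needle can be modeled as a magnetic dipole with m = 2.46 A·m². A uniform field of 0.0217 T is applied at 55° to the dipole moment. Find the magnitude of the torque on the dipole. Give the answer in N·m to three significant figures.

Torque on a magnetic dipole: τ = mB sinθ.
τ = (2.46)(0.0217)·sin55° = 0.04373 N·m.

τ ≈ 0.0437 N·m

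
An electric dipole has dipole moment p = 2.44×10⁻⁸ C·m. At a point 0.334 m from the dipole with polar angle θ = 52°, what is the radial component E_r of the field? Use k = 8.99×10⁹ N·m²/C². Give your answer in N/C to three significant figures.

E_r ≈ 7250 N/C

For a dipole, E_r = (2kp cosθ)/r³.
kp/r³ = (8.99×10⁹)(2.44×10⁻⁸)/(0.334)³ = 5887 N/C.
E_r = 2·5887·cos52° = 7249 N/C.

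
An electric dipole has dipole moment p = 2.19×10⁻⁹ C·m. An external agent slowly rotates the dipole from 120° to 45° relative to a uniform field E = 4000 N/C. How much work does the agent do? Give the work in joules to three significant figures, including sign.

W ≈ -1.06×10⁻⁵ J

W_ext = ΔU = U(θ₂) − U(θ₁) = −pE cosθ₂ − (−pE cosθ₁) = pE(cosθ₁ − cosθ₂).
W = (2.19×10⁻⁹)(4000)·(cos120° − cos45°) = (8.760×10⁻⁶)·(-1.2071) = -1.057×10⁻⁵ J.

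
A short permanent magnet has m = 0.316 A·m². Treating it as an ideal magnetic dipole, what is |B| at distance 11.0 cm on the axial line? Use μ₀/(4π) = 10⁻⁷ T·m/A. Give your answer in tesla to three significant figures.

B ≈ 4.75×10⁻⁵ T

On axis B = (μ₀/4π)·2m/r³.
B = 2·(10⁻⁷)·(0.316) / (0.110)³ = 4.748×10⁻⁵ T.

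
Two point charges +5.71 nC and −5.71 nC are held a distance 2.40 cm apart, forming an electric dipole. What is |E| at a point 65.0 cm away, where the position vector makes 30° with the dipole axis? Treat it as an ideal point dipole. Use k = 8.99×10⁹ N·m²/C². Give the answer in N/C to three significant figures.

Dipole moment p = qd = (5.71×10⁻⁹ C)(0.0240 m) = 1.37×10⁻¹⁰ C·m.
At angle θ the dipole field magnitude is E = (kp/r³)·√(1 + 3cos²θ).
kp/r³ = (8.99×10⁹)(1.37×10⁻¹⁰) / (0.650)³ = 4.485 N/C.
√(1 + 3cos²30°) = √(1 + 3·0.7500) = √3.2500 ≈ 1.8028.
E ≈ 4.485 × 1.803 = 8.085 N/C.

E ≈ 8.09 N/C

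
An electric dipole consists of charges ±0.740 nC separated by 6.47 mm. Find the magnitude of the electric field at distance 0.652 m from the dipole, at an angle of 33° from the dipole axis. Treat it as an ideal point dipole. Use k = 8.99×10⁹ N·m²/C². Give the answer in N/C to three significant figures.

E ≈ 0.274 N/C

Dipole moment p = qd = (7.40×10⁻¹⁰ C)(0.00647 m) = 4.788×10⁻¹² C·m.
At angle θ the dipole field magnitude is E = (kp/r³)·√(1 + 3cos²θ).
kp/r³ = (8.99×10⁹)(4.788×10⁻¹²) / (0.652)³ = 0.1553 N/C.
√(1 + 3cos²33°) = √(1 + 3·0.7034) = √3.1101 ≈ 1.7635.
E ≈ 0.1553 × 1.764 = 0.2739 N/C.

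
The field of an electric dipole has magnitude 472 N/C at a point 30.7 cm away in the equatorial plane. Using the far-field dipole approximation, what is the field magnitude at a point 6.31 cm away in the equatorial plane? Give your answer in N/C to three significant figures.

Dipole fields scale as 1/r³ in the far field; the geometry is the same at both points.
E₂ = E₁ · (r₁/r₂)³ = 472 · (30.7/6.31)³.
(r₁/r₂)³ = (4.865)³ = 115.2.
E₂ ≈ 5.436×10⁴ N/C.

E ≈ 5.44×10⁴ N/C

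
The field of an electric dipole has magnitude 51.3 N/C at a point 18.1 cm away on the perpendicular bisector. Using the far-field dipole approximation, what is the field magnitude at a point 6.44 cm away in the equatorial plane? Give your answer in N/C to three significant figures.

E ≈ 1140 N/C

Dipole fields scale as 1/r³ in the far field; the geometry is the same at both points.
E₂ = E₁ · (r₁/r₂)³ = 51.3 · (18.1/6.44)³.
(r₁/r₂)³ = (2.811)³ = 22.2.
E₂ ≈ 1139 N/C.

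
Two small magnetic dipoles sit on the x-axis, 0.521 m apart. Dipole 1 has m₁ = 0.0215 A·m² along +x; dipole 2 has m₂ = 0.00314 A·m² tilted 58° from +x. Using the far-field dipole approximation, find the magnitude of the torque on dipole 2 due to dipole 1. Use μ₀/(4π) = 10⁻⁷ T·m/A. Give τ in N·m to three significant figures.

Dipole B is on the axis of dipole A, so B₁ there is axial: B₁ = (μ₀/4π)·2m₁/r³ along +x.
B₁ = 2(10⁻⁷)(0.0215)/(0.521)³ = 3.041×10⁻⁸ T.
τ = m₂ B₁ sinθ.
τ = (0.00314)(3.041×10⁻⁸)·sin58° = 8.097×10⁻¹¹ N·m.

τ ≈ 8.10×10⁻¹¹ N·m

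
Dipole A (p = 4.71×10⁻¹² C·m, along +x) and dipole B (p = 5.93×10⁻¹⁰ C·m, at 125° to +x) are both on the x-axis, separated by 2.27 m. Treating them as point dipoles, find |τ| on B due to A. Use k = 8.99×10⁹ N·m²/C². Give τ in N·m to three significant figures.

τ ≈ 3.52×10⁻¹² N·m

The second dipole sits on the axis of the first, so the field there is axial: E₁ = 2kp₁/r³ along +x.
E₁ = 2(8.99×10⁹)(4.71×10⁻¹²)/(2.27)³ = 0.007240 N/C.
Torque on the second dipole: τ = p₂ E₁ sinθ.
τ = (5.93×10⁻¹⁰)(0.007240)·sin125° = 3.517×10⁻¹² N·m.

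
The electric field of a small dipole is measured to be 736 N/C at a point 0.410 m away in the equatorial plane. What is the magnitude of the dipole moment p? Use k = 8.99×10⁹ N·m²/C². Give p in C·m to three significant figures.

In the equatorial plane E = kp/r³, so p = Er³/(k).
p = (736)·(0.410)³ / (8.99×10⁹) = 5.642×10⁻⁹ C·m.

p ≈ 5.64×10⁻⁹ C·m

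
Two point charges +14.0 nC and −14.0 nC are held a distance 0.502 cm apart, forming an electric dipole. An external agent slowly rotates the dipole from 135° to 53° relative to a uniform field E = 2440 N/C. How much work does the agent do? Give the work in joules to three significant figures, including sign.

Dipole moment p = qd = (1.40×10⁻⁸ C)(0.00502 m) = 7.028×10⁻¹¹ C·m.
W_ext = ΔU = U(θ₂) − U(θ₁) = −pE cosθ₂ − (−pE cosθ₁) = pE(cosθ₁ − cosθ₂).
W = (7.028×10⁻¹¹)(2440)·(cos135° − cos53°) = (1.715×10⁻⁷)·(-1.3089) = -2.245×10⁻⁷ J.

W ≈ -2.24×10⁻⁷ J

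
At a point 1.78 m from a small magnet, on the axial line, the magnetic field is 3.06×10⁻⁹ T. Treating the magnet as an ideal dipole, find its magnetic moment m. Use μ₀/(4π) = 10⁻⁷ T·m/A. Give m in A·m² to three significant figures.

m ≈ 0.0863 A·m²

On axis B = (μ₀/4π)·2m/r³, so m = Br³·4π/(μ₀·2).
m = (3.06×10⁻⁹)·(1.78)³ / (2·10⁻⁷) = 0.08629 A·m².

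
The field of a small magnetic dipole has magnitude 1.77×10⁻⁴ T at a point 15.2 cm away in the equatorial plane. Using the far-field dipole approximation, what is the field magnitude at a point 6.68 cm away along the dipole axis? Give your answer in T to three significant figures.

B ≈ 0.00417 T

Dipole fields scale as 1/r³ in the far field.
The axial field is twice the equatorial field at the same r, so the geometry factor is 2/1.
B₂ = B₁ · (2/1) · (r₁/r₂)³ = 1.77×10⁻⁴ · 2 · (15.2/6.68)³.
(r₁/r₂)³ = (2.275)³ = 11.78.
B₂ ≈ 0.004171 T.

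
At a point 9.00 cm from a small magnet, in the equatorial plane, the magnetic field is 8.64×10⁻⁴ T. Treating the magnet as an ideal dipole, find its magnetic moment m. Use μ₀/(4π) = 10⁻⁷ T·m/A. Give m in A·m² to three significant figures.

In the equatorial plane B = (μ₀/4π)·m/r³, so m = Br³·4π/(μ₀).
m = (8.64×10⁻⁴)·(0.0900)³ / (10⁻⁷) = 6.299 A·m².

m ≈ 6.30 A·m²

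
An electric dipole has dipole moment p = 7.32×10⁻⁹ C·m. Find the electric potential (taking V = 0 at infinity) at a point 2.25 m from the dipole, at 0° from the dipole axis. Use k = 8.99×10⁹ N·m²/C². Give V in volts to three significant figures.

The dipole potential is V = kp cosθ / r².
V = (8.99×10⁹)(7.32×10⁻⁹)·cos0° / (2.25)² = 13.00 V.

V ≈ 13.0 V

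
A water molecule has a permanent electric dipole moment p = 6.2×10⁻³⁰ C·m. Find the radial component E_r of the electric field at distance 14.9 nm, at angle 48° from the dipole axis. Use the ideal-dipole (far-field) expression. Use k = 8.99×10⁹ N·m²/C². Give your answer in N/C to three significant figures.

E_r ≈ 2.25×10⁴ N/C

For a dipole, E_r = (2kp cosθ)/r³.
kp/r³ = (8.99×10⁹)(6.20×10⁻³⁰)/(1.49×10⁻⁸)³ = 1.685×10⁴ N/C.
E_r = 2·1.685×10⁴·cos48° = 2.255×10⁴ N/C.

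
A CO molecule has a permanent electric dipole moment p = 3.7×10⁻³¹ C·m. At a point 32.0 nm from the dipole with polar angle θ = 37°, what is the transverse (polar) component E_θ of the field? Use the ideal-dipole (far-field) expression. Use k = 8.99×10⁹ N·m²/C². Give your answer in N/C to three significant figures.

E_θ ≈ 61.1 N/C

For a dipole, E_θ = (kp sinθ)/r³.
kp/r³ = (8.99×10⁹)(3.70×10⁻³¹)/(3.20×10⁻⁸)³ = 101.5 N/C.
E_θ = 101.5·sin37° = 61.09 N/C.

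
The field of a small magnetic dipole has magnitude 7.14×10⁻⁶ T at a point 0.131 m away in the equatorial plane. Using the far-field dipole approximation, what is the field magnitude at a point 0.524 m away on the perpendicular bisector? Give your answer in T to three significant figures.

B ≈ 1.12×10⁻⁷ T

Dipole fields scale as 1/r³ in the far field; the geometry is the same at both points.
B₂ = B₁ · (r₁/r₂)³ = 7.14×10⁻⁶ · (0.131/0.524)³.
(r₁/r₂)³ = (0.25)³ = 0.01562.
B₂ ≈ 1.116×10⁻⁷ T.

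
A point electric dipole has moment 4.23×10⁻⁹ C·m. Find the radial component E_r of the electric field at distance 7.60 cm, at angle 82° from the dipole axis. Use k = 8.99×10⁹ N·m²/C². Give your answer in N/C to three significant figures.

E_r ≈ 2.41×10⁴ N/C

For a dipole, E_r = (2kp cosθ)/r³.
kp/r³ = (8.99×10⁹)(4.23×10⁻⁹)/(0.0760)³ = 8.663×10⁴ N/C.
E_r = 2·8.663×10⁴·cos82° = 2.411×10⁴ N/C.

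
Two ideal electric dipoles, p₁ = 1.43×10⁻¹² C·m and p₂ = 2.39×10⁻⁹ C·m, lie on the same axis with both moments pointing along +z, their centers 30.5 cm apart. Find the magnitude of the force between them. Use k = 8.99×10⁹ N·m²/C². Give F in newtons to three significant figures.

F ≈ 2.13×10⁻⁸ N

On-axis field of dipole 1 at distance r: E = 2kp₁/r³. Force on dipole 2 is F = p₂·dE/dr (gradient along axis).
dE/dr = −6kp₁/r⁴, so |F| = 6kp₁p₂/r⁴ (attractive for aligned moments).
F = 6(8.99×10⁹)(1.43×10⁻¹²)(2.39×10⁻⁹)/(0.305)⁴ = 2.130×10⁻⁸ N.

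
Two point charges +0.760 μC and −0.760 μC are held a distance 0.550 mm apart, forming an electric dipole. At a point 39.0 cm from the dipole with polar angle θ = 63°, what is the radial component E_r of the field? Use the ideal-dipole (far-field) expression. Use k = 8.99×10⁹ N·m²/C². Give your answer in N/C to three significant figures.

E_r ≈ 57.5 N/C

Dipole moment p = qd = (7.60×10⁻⁷ C)(5.50×10⁻⁴ m) = 4.18×10⁻¹⁰ C·m.
For a dipole, E_r = (2kp cosθ)/r³.
kp/r³ = (8.99×10⁹)(4.18×10⁻¹⁰)/(0.390)³ = 63.35 N/C.
E_r = 2·63.35·cos63° = 57.52 N/C.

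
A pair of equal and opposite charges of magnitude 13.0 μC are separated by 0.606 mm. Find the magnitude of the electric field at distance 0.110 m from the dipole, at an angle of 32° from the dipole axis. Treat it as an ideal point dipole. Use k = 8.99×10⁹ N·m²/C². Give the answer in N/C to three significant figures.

E ≈ 9.46×10⁴ N/C

Dipole moment p = qd = (1.30×10⁻⁵ C)(6.06×10⁻⁴ m) = 7.878×10⁻⁹ C·m.
At angle θ the dipole field magnitude is E = (kp/r³)·√(1 + 3cos²θ).
kp/r³ = (8.99×10⁹)(7.878×10⁻⁹) / (0.110)³ = 5.321×10⁴ N/C.
√(1 + 3cos²32°) = √(1 + 3·0.7192) = √3.1576 ≈ 1.7770.
E ≈ 5.321×10⁴ × 1.777 = 9.455×10⁴ N/C.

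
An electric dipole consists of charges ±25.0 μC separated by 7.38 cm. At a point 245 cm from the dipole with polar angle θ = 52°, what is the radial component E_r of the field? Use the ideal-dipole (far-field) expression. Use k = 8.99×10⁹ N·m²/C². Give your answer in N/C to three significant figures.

E_r ≈ 1390 N/C

Dipole moment p = qd = (2.50×10⁻⁵ C)(0.0738 m) = 1.845×10⁻⁶ C·m.
For a dipole, E_r = (2kp cosθ)/r³.
kp/r³ = (8.99×10⁹)(1.845×10⁻⁶)/(2.45)³ = 1128 N/C.
E_r = 2·1128·cos52° = 1389 N/C.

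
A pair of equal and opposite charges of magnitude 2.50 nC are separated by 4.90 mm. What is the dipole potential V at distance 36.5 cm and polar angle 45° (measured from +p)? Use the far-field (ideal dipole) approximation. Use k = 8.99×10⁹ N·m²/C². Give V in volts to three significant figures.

Dipole moment p = qd = (2.50×10⁻⁹ C)(0.00490 m) = 1.225×10⁻¹¹ C·m.
The dipole potential is V = kp cosθ / r².
V = (8.99×10⁹)(1.225×10⁻¹¹)·cos45° / (0.365)² = 0.5845 V.

V ≈ 0.585 V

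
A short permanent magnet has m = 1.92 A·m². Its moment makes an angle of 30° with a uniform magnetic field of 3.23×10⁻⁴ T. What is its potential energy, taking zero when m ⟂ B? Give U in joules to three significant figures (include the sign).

U = −m·B = −mB cosθ.
U = −(1.92)(3.23×10⁻⁴)·cos30° = -5.371×10⁻⁴ J.

U ≈ -5.37×10⁻⁴ J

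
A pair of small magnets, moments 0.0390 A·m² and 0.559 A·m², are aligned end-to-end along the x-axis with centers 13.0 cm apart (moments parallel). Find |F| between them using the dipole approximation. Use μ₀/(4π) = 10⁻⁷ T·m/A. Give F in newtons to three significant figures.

On-axis B of dipole 1: B = (μ₀/4π)·2m₁/r³. Force on dipole 2: F = m₂·dB/dr.
dB/dr = −(μ₀/4π)·6m₁/r⁴, so |F| = (μ₀/4π)·6m₁m₂/r⁴.
F = 6(10⁻⁷)(0.0390)(0.559)/(0.130)⁴ = 4.580×10⁻⁵ N.

F ≈ 4.58×10⁻⁵ N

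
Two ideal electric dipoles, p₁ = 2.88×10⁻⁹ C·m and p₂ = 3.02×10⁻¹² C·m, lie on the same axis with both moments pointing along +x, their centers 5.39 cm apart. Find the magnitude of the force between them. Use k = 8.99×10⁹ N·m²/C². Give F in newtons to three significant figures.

On-axis field of dipole 1 at distance r: E = 2kp₁/r³. Force on dipole 2 is F = p₂·dE/dr (gradient along axis).
dE/dr = −6kp₁/r⁴, so |F| = 6kp₁p₂/r⁴ (attractive for aligned moments).
F = 6(8.99×10⁹)(2.88×10⁻⁹)(3.02×10⁻¹²)/(0.0539)⁴ = 5.558×10⁻⁵ N.

F ≈ 5.56×10⁻⁵ N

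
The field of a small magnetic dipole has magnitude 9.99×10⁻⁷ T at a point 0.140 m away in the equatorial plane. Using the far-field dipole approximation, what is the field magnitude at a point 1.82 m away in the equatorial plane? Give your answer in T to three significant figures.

Dipole fields scale as 1/r³ in the far field; the geometry is the same at both points.
B₂ = B₁ · (r₁/r₂)³ = 9.99×10⁻⁷ · (0.140/1.82)³.
(r₁/r₂)³ = (0.07692)³ = 0.0004552.
B₂ ≈ 4.547×10⁻¹⁰ T.

B ≈ 4.55×10⁻¹⁰ T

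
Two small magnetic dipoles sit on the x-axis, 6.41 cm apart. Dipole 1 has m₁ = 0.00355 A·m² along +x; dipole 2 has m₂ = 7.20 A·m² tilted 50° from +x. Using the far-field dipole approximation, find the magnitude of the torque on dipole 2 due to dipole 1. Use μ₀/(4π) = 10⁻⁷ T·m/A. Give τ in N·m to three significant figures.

Dipole B is on the axis of dipole A, so B₁ there is axial: B₁ = (μ₀/4π)·2m₁/r³ along +x.
B₁ = 2(10⁻⁷)(0.00355)/(0.0641)³ = 2.696×10⁻⁶ T.
τ = m₂ B₁ sinθ.
τ = (7.20)(2.696×10⁻⁶)·sin50° = 1.487×10⁻⁵ N·m.

τ ≈ 1.49×10⁻⁵ N·m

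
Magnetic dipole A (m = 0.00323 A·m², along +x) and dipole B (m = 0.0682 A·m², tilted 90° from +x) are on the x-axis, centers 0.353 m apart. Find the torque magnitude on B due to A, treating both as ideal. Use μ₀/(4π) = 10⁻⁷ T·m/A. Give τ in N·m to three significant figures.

Dipole B is on the axis of dipole A, so B₁ there is axial: B₁ = (μ₀/4π)·2m₁/r³ along +x.
B₁ = 2(10⁻⁷)(0.00323)/(0.353)³ = 1.469×10⁻⁸ T.
τ = m₂ B₁ sinθ.
τ = (0.0682)(1.469×10⁻⁸)·sin90° = 1.002×10⁻⁹ N·m.

τ ≈ 1.00×10⁻⁹ N·m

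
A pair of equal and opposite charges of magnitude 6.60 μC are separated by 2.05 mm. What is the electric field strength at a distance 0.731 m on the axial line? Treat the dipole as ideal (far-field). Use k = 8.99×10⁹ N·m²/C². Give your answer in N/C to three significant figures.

E ≈ 623 N/C

Dipole moment p = qd = (6.60×10⁻⁶ C)(0.00205 m) = 1.353×10⁻⁸ C·m.
On the dipole axis E = 2kp/r³.
E = 2·(8.99×10⁹)(1.353×10⁻⁸) / (0.731)³ = 622.8 N/C.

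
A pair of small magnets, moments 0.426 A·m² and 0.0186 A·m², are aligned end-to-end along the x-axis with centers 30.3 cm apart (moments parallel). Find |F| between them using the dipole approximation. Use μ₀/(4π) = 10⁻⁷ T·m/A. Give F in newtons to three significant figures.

F ≈ 5.64×10⁻⁷ N

On-axis B of dipole 1: B = (μ₀/4π)·2m₁/r³. Force on dipole 2: F = m₂·dB/dr.
dB/dr = −(μ₀/4π)·6m₁/r⁴, so |F| = (μ₀/4π)·6m₁m₂/r⁴.
F = 6(10⁻⁷)(0.426)(0.0186)/(0.303)⁴ = 5.640×10⁻⁷ N.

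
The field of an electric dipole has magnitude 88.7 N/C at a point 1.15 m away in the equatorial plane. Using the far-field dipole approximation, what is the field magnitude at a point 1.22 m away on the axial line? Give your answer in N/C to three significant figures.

E ≈ 149 N/C

Dipole fields scale as 1/r³ in the far field.
The axial field is twice the equatorial field at the same r, so the geometry factor is 2/1.
E₂ = E₁ · (2/1) · (r₁/r₂)³ = 88.7 · 2 · (1.15/1.22)³.
(r₁/r₂)³ = (0.9426)³ = 0.8376.
E₂ ≈ 148.6 N/C.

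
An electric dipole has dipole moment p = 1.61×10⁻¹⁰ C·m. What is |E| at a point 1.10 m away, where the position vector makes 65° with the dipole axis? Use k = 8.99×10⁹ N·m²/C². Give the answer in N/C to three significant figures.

At angle θ the dipole field magnitude is E = (kp/r³)·√(1 + 3cos²θ).
kp/r³ = (8.99×10⁹)(1.61×10⁻¹⁰) / (1.10)³ = 1.087 N/C.
√(1 + 3cos²65°) = √(1 + 3·0.1786) = √1.5358 ≈ 1.2393.
E ≈ 1.087 × 1.239 = 1.348 N/C.

E ≈ 1.35 N/C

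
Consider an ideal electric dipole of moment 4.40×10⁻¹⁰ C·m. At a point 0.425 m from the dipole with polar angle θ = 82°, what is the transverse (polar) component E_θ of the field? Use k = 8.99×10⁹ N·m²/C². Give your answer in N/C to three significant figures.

For a dipole, E_θ = (kp sinθ)/r³.
kp/r³ = (8.99×10⁹)(4.40×10⁻¹⁰)/(0.425)³ = 51.53 N/C.
E_θ = 51.53·sin82° = 51.03 N/C.

E_θ ≈ 51.0 N/C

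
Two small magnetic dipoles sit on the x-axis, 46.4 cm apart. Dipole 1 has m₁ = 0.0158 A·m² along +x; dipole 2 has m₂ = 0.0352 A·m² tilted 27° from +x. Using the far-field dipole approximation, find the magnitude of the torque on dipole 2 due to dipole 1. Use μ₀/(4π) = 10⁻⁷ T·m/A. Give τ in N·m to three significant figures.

Dipole B is on the axis of dipole A, so B₁ there is axial: B₁ = (μ₀/4π)·2m₁/r³ along +x.
B₁ = 2(10⁻⁷)(0.0158)/(0.464)³ = 3.163×10⁻⁸ T.
τ = m₂ B₁ sinθ.
τ = (0.0352)(3.163×10⁻⁸)·sin27° = 5.055×10⁻¹⁰ N·m.

τ ≈ 5.06×10⁻¹⁰ N·m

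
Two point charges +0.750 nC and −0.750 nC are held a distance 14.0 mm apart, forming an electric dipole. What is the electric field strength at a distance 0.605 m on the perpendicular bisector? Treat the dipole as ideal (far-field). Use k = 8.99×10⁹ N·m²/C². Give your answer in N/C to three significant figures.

E ≈ 0.426 N/C

Dipole moment p = qd = (7.50×10⁻¹⁰ C)(0.0140 m) = 1.05×10⁻¹¹ C·m.
On the perpendicular bisector E = kp/r³ (half the axial value at the same distance).
E = (8.99×10⁹)(1.05×10⁻¹¹) / (0.605)³ = 0.4263 N/C.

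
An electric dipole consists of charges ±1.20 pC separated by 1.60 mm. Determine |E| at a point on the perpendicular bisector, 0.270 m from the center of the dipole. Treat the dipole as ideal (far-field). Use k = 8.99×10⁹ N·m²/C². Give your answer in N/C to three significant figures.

Dipole moment p = qd = (1.20×10⁻¹² C)(0.00160 m) = 1.92×10⁻¹⁵ C·m.
On the perpendicular bisector E = kp/r³ (half the axial value at the same distance).
E = (8.99×10⁹)(1.92×10⁻¹⁵) / (0.270)³ = 8.769×10⁻⁴ N/C.

E ≈ 8.77×10⁻⁴ N/C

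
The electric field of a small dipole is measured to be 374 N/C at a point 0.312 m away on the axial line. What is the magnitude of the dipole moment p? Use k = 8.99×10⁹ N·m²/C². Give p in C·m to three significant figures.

p ≈ 6.32×10⁻¹⁰ C·m

On axis E = 2kp/r³, so p = Er³/(2k).
p = (374)·(0.312)³ / (2·8.99×10⁹) = 6.318×10⁻¹⁰ C·m.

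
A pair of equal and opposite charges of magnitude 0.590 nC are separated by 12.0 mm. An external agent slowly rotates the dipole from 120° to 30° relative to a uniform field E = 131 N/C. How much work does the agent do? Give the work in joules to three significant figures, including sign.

Dipole moment p = qd = (5.90×10⁻¹⁰ C)(0.0120 m) = 7.08×10⁻¹² C·m.
W_ext = ΔU = U(θ₂) − U(θ₁) = −pE cosθ₂ − (−pE cosθ₁) = pE(cosθ₁ − cosθ₂).
W = (7.08×10⁻¹²)(131)·(cos120° − cos30°) = (9.275×10⁻¹⁰)·(-1.3660) = -1.267×10⁻⁹ J.

W ≈ -1.27×10⁻⁹ J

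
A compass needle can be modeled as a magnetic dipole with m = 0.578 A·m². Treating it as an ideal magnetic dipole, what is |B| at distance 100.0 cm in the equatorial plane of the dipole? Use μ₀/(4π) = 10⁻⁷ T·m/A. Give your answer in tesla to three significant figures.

In the equatorial plane B = (μ₀/4π)·m/r³ (half the axial value).
B = (10⁻⁷)·(0.578) / (1.00)³ = 5.780×10⁻⁸ T.

B ≈ 5.78×10⁻⁸ T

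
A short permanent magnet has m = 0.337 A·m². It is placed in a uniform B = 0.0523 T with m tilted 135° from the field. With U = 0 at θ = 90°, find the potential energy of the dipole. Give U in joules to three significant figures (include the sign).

U = −m·B = −mB cosθ.
U = −(0.337)(0.0523)·cos135° = 0.01246 J.

U ≈ 0.0125 J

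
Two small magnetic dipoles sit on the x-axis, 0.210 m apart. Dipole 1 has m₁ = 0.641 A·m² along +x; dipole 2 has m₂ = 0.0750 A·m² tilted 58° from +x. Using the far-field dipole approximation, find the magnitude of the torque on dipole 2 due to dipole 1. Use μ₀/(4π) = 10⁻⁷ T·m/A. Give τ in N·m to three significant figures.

τ ≈ 8.80×10⁻⁷ N·m

Dipole B is on the axis of dipole A, so B₁ there is axial: B₁ = (μ₀/4π)·2m₁/r³ along +x.
B₁ = 2(10⁻⁷)(0.641)/(0.210)³ = 1.384×10⁻⁵ T.
τ = m₂ B₁ sinθ.
τ = (0.0750)(1.384×10⁻⁵)·sin58° = 8.805×10⁻⁷ N·m.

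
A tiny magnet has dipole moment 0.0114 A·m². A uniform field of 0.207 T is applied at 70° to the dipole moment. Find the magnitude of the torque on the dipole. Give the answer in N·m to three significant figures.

Torque on a magnetic dipole: τ = mB sinθ.
τ = (0.0114)(0.207)·sin70° = 0.002217 N·m.

τ ≈ 0.00222 N·m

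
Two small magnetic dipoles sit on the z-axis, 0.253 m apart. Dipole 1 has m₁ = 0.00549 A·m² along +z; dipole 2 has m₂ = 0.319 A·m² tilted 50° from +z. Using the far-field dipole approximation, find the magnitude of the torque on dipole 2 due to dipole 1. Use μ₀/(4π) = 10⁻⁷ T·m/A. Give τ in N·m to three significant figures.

Dipole B is on the axis of dipole A, so B₁ there is axial: B₁ = (μ₀/4π)·2m₁/r³ along +z.
B₁ = 2(10⁻⁷)(0.00549)/(0.253)³ = 6.780×10⁻⁸ T.
τ = m₂ B₁ sinθ.
τ = (0.319)(6.780×10⁻⁸)·sin50° = 1.657×10⁻⁸ N·m.

τ ≈ 1.66×10⁻⁸ N·m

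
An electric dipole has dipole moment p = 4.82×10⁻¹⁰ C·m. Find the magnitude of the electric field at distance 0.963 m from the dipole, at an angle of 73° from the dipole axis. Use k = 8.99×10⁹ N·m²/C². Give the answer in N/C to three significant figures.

At angle θ the dipole field magnitude is E = (kp/r³)·√(1 + 3cos²θ).
kp/r³ = (8.99×10⁹)(4.82×10⁻¹⁰) / (0.963)³ = 4.852 N/C.
√(1 + 3cos²73°) = √(1 + 3·0.0855) = √1.2564 ≈ 1.1209.
E ≈ 4.852 × 1.121 = 5.439 N/C.

E ≈ 5.44 N/C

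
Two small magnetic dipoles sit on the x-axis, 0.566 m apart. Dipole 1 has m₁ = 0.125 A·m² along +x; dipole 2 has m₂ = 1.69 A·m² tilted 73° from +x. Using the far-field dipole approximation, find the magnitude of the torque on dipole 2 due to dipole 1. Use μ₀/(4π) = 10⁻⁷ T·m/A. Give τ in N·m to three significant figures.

τ ≈ 2.23×10⁻⁷ N·m

Dipole B is on the axis of dipole A, so B₁ there is axial: B₁ = (μ₀/4π)·2m₁/r³ along +x.
B₁ = 2(10⁻⁷)(0.125)/(0.566)³ = 1.379×10⁻⁷ T.
τ = m₂ B₁ sinθ.
τ = (1.69)(1.379×10⁻⁷)·sin73° = 2.228×10⁻⁷ N·m.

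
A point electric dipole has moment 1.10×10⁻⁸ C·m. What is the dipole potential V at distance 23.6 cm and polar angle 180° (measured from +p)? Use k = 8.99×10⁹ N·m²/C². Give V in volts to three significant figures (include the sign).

The dipole potential is V = kp cosθ / r².
V = (8.99×10⁹)(1.10×10⁻⁸)·cos180° / (0.236)² = -1776 V.

V ≈ -1780 V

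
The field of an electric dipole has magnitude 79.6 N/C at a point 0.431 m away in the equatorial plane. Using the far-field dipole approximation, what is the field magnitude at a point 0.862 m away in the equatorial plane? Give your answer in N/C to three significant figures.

Dipole fields scale as 1/r³ in the far field; the geometry is the same at both points.
E₂ = E₁ · (r₁/r₂)³ = 79.6 · (0.431/0.862)³.
(r₁/r₂)³ = (0.5)³ = 0.125.
E₂ ≈ 9.950 N/C.

E ≈ 9.95 N/C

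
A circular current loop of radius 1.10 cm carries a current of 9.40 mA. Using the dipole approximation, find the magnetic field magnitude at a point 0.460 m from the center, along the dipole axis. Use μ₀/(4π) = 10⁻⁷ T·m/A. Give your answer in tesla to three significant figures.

Magnetic moment m = IA = Iπa² = (0.00940)·π·(0.0110)² = 3.573×10⁻⁶ A·m².
On axis B = (μ₀/4π)·2m/r³.
B = 2·(10⁻⁷)·(3.573×10⁻⁶) / (0.460)³ = 7.342×10⁻¹² T.

B ≈ 7.34×10⁻¹² T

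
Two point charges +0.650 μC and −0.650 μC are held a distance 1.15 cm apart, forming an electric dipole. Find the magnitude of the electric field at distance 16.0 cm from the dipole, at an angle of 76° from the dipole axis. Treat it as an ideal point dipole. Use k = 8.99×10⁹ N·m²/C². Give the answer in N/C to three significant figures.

Dipole moment p = qd = (6.50×10⁻⁷ C)(0.0115 m) = 7.475×10⁻⁹ C·m.
At angle θ the dipole field magnitude is E = (kp/r³)·√(1 + 3cos²θ).
kp/r³ = (8.99×10⁹)(7.475×10⁻⁹) / (0.160)³ = 1.641×10⁴ N/C.
√(1 + 3cos²76°) = √(1 + 3·0.0585) = √1.1756 ≈ 1.0842.
E ≈ 1.641×10⁴ × 1.084 = 1.779×10⁴ N/C.

E ≈ 1.78×10⁴ N/C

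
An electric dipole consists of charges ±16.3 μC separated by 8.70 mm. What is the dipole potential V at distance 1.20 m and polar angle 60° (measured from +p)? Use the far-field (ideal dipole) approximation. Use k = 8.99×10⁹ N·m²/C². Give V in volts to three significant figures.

Dipole moment p = qd = (1.63×10⁻⁵ C)(0.00870 m) = 1.418×10⁻⁷ C·m.
The dipole potential is V = kp cosθ / r².
V = (8.99×10⁹)(1.418×10⁻⁷)·cos60° / (1.20)² = 442.6 V.

V ≈ 443 V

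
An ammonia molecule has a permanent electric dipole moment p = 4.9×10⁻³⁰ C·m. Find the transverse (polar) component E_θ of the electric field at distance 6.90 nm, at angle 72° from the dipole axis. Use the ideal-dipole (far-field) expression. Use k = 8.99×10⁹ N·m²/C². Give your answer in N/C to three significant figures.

For a dipole, E_θ = (kp sinθ)/r³.
kp/r³ = (8.99×10⁹)(4.90×10⁻³⁰)/(6.90×10⁻⁹)³ = 1.341×10⁵ N/C.
E_θ = 1.341×10⁵·sin72° = 1.275×10⁵ N/C.

E_θ ≈ 1.28×10⁵ N/C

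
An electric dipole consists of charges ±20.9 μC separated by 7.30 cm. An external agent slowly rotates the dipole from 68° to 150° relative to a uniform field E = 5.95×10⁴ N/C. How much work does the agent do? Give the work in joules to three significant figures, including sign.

W ≈ 0.113 J

Dipole moment p = qd = (2.09×10⁻⁵ C)(0.0730 m) = 1.526×10⁻⁶ C·m.
W_ext = ΔU = U(θ₂) − U(θ₁) = −pE cosθ₂ − (−pE cosθ₁) = pE(cosθ₁ − cosθ₂).
W = (1.526×10⁻⁶)(5.95×10⁴)·(cos68° − cos150°) = (0.09080)·(+1.2406) = 0.1126 J.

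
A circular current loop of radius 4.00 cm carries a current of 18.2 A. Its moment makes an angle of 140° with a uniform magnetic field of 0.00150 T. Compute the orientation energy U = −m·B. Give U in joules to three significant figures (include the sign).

Magnetic moment m = IA = Iπa² = (18.2)·π·(0.0400)² = 0.09148 A·m².
U = −m·B = −mB cosθ.
U = −(0.09148)(0.00150)·cos140° = 1.051×10⁻⁴ J.

U ≈ 1.05×10⁻⁴ J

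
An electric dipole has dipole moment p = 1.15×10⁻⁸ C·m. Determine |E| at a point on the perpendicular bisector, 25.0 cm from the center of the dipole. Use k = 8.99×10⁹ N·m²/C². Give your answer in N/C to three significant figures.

In the equatorial plane E = kp/r³.
E = (8.99×10⁹)(1.15×10⁻⁸) / (0.250)³ = 6617 N/C.

E ≈ 6620 N/C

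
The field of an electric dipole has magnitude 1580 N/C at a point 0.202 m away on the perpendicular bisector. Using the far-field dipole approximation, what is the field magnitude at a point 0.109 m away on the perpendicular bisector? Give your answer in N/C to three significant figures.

E ≈ 1.01×10⁴ N/C

Dipole fields scale as 1/r³ in the far field; the geometry is the same at both points.
E₂ = E₁ · (r₁/r₂)³ = 1580 · (0.202/0.109)³.
(r₁/r₂)³ = (1.853)³ = 6.365.
E₂ ≈ 1.006×10⁴ N/C.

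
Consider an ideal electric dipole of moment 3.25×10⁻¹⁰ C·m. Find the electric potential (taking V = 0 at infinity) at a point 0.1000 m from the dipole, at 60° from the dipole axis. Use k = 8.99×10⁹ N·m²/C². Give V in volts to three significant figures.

The dipole potential is V = kp cosθ / r².
V = (8.99×10⁹)(3.25×10⁻¹⁰)·cos60° / (0.100)² = 146.1 V.

V ≈ 146 V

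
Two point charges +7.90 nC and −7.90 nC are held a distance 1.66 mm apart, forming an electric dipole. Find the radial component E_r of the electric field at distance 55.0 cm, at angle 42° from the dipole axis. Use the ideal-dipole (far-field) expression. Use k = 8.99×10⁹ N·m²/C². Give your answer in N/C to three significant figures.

Dipole moment p = qd = (7.90×10⁻⁹ C)(0.00166 m) = 1.311×10⁻¹¹ C·m.
For a dipole, E_r = (2kp cosθ)/r³.
kp/r³ = (8.99×10⁹)(1.311×10⁻¹¹)/(0.550)³ = 0.7084 N/C.
E_r = 2·0.7084·cos42° = 1.053 N/C.

E_r ≈ 1.05 N/C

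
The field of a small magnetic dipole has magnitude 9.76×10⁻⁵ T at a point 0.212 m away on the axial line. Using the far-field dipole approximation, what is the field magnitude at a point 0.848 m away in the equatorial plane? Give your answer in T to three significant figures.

Dipole fields scale as 1/r³ in the far field.
The axial field is twice the equatorial field at the same r, so the geometry factor is 1/2.
B₂ = B₁ · (1/2) · (r₁/r₂)³ = 9.76×10⁻⁵ · 0.5 · (0.212/0.848)³.
(r₁/r₂)³ = (0.25)³ = 0.01562.
B₂ ≈ 7.625×10⁻⁷ T.

B ≈ 7.62×10⁻⁷ T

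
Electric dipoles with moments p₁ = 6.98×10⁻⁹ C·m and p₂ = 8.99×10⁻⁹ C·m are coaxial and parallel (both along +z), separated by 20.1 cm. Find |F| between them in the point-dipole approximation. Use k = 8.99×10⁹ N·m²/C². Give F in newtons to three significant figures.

F ≈ 0.00207 N

On-axis field of dipole 1 at distance r: E = 2kp₁/r³. Force on dipole 2 is F = p₂·dE/dr (gradient along axis).
dE/dr = −6kp₁/r⁴, so |F| = 6kp₁p₂/r⁴ (attractive for aligned moments).
F = 6(8.99×10⁹)(6.98×10⁻⁹)(8.99×10⁻⁹)/(0.201)⁴ = 0.002074 N.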